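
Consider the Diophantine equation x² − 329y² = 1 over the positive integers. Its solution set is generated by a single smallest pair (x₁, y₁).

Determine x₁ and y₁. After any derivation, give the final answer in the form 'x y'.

√329 = [18; 7,4,2,1,1,4,1,1,2,4,7,36, …], period ℓ=12 (even) → k=11
step 0: (18, 1)  from 18·(1,0) + (0,1)
…
step 3: (1179, 65)  from 2·(526,29) + (127,7)
…
step 5: (2884, 159)  from 1·(1705,94) + (1179,65)
…
step 7: (16125, 889)  from 1·(13241,730) + (2884,159)
step 8: (29366, 1619)  from 1·(16125,889) + (13241,730)
…
step 10: (328794, 18127)  from 4·(74857,4127) + (29366,1619)
step 11: (2376415, 131016)  from 7·(328794,18127) + (74857,4127)
→ (2376415, 131016).  Check: 2376415²=5647348252225, 329·131016²=5647348252224, difference 1.

2376415 131016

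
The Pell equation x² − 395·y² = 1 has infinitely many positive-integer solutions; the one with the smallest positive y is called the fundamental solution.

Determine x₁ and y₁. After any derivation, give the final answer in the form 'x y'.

√395 = [19; 1,6,1,38, …], period ℓ=4 (even) → k=3
a_0=19:  p_0=19·1+0=19,  q_0=19·0+1=1
a_1=1:  p_1=1·19+1=20,  q_1=1·1+0=1
a_2=6:  p_2=6·20+19=139,  q_2=6·1+1=7
a_3=1:  p_3=1·139+20=159,  q_3=1·7+1=8
fundamental: x₁=159, y₁=8  (since 25281 − 395·64 = 1)

159 8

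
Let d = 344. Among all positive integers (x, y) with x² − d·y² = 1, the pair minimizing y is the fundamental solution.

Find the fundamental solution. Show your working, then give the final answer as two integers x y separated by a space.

[18; 1,1,4,1,3,1,4,1,1,36] for √344; ℓ=10 ⇒ convergent index 9
i=0: a=18 ⇒ p=18, q=1
i=1: a=1 ⇒ p=19, q=1
i=2: a=1 ⇒ p=37, q=2
…
i=4: a=1 ⇒ p=204, q=11
i=5: a=3 ⇒ p=779, q=42
i=6: a=1 ⇒ p=983, q=53
…
i=8: a=1 ⇒ p=5694, q=307
i=9: a=1 ⇒ p=10405, q=561
(x₁, y₁) = (10405, 561);  10405² − 344·561² = 1 ✓

10405 561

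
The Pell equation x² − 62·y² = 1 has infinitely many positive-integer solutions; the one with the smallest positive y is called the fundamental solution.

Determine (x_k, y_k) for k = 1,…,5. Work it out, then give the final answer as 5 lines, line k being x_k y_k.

63 8
7937 1008
999999 127000
125991937 16000992
15873984063 2015997992

[7; 1,6,1,14] for √62; ℓ=4 ⇒ convergent index 3
step 0: (7, 1)  from 7·(1,0) + (0,1)
step 1: (8, 1)  from 1·(7,1) + (1,0)
step 2: (55, 7)  from 6·(8,1) + (7,1)
step 3: (63, 8)  from 1·(55,7) + (8,1)
fundamental: x₁=63, y₁=8  (since 3969 − 62·64 = 1)
n=2: (63,8)∘(63,8) = (63·63+62·8·8, 63·8+8·63) = (7937,1008)
n=3: (7937,1008)∘(63,8) = (63·7937+62·8·1008, 63·1008+8·7937) = (999999,127000)
n=4: (999999,127000)∘(63,8) = (63·999999+62·8·127000, 63·127000+8·999999) = (125991937,16000992)
n=5: (125991937,16000992)∘(63,8) = (63·125991937+62·8·16000992, 63·16000992+8·125991937) = (15873984063,2015997992)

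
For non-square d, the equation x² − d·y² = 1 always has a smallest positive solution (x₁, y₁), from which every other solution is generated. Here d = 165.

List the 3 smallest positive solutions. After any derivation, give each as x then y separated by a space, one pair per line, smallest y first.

d=165: √d = [12; 1,5,2,5,1,24] (ℓ=6, even), read p_5/q_5
step 0: (12, 1)  from 12·(1,0) + (0,1)
…
step 4: (912, 71)  from 5·(167,13) + (77,6)
step 5: (1079, 84)  from 1·(912,71) + (167,13)
fundamental: x₁=1079, y₁=84  (since 1164241 − 165·7056 = 1)
k=2:  x_2 = 1079·1079+165·84·84 = 2328481,  y_2 = 1079·84+84·1079 = 181272
k=3:  x_3 = 1079·2328481+165·84·181272 = 5024860919,  y_3 = 1079·181272+84·2328481 = 391184892

1079 84
2328481 181272
5024860919 391184892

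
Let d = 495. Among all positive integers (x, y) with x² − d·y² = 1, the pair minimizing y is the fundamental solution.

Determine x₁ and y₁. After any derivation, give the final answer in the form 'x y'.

89 4

[22; 4,44] for √495; ℓ=2 ⇒ convergent index 1
i=0: a=22 ⇒ p=22, q=1
i=1: a=4 ⇒ p=89, q=4
→ (89, 4).  Check: 89²=7921, 495·4²=7920, difference 1.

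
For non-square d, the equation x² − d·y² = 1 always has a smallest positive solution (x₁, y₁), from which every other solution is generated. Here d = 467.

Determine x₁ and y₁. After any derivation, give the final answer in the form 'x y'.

1625626 75225

[21; 1,1,1,1,3,…,1,1,42] for √467; ℓ=14 ⇒ convergent index 13
a_0=21:  p_0=21·1+0=21,  q_0=21·0+1=1
a_1=1:  p_1=1·21+1=22,  q_1=1·1+0=1
a_2=1:  p_2=1·22+21=43,  q_2=1·1+1=2
a_3=1:  p_3=1·43+22=65,  q_3=1·2+1=3
…
a_6=3:  p_6=3·389+108=1275,  q_6=3·18+5=59
a_7=21:  p_7=21·1275+389=27164,  q_7=21·59+18=1257
a_8=3:  p_8=3·27164+1275=82767,  q_8=3·1257+59=3830
a_9=3:  p_9=3·82767+27164=275465,  q_9=3·3830+1257=12747
a_10=1:  p_10=1·275465+82767=358232,  q_10=1·12747+3830=16577
a_11=1:  p_11=1·358232+275465=633697,  q_11=1·16577+12747=29324
a_12=1:  p_12=1·633697+358232=991929,  q_12=1·29324+16577=45901
a_13=1:  p_13=1·991929+633697=1625626,  q_13=1·45901+29324=75225
→ (1625626, 75225).  Check: 1625626²=2642659891876, 467·75225²=2642659891875, difference 1.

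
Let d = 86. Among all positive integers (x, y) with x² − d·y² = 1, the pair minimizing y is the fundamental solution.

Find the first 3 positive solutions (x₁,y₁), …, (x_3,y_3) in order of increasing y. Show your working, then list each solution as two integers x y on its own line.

10405 1122
216528049 23348820
4505948689285 485888943078

d=86: √d = [9; 3,1,1,1,8,1,1,1,3,18] (ℓ=10, even), read p_9/q_9
k=0  a_k=9  p_k/q_k = 9/1
k=1  a_k=3  p_k/q_k = 28/3
k=2  a_k=1  p_k/q_k = 37/4
k=3  a_k=1  p_k/q_k = 65/7
…
k=5  a_k=8  p_k/q_k = 881/95
…
k=7  a_k=1  p_k/q_k = 1864/201
k=8  a_k=1  p_k/q_k = 2847/307
k=9  a_k=3  p_k/q_k = 10405/1122
→ (10405, 1122).  Check: 10405²=108264025, 86·1122²=108264024, difference 1.
n=2: (10405,1122)∘(10405,1122) = (10405·10405+86·1122·1122, 10405·1122+1122·10405) = (216528049,23348820)
n=3: (216528049,23348820)∘(10405,1122) = (10405·216528049+86·1122·23348820, 10405·23348820+1122·216528049) = (4505948689285,485888943078)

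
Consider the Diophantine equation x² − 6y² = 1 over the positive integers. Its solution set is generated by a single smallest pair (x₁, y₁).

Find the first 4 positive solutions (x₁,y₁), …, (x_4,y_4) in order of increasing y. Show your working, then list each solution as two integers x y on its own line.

5 2
49 20
485 198
4801 1960

√6 → a₀=2, period (2,4); ℓ=2 even so k=1
step 0: (2, 1)  from 2·(1,0) + (0,1)
step 1: (5, 2)  from 2·(2,1) + (1,0)
→ (5, 2).  Check: 5²=25, 6·2²=24, difference 1.
(x_2, y_2) = (5·5 + 6·2·2, 5·2 + 2·5) = (49, 20)
(x_3, y_3) = (5·49 + 6·2·20, 5·20 + 2·49) = (485, 198)
(x_4, y_4) = (5·485 + 6·2·198, 5·198 + 2·485) = (4801, 1960)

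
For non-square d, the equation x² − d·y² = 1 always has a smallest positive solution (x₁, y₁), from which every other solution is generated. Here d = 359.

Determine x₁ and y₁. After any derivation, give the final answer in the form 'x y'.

360 19

d=359: √d = [18; 1,17,1,36] (ℓ=4, even), read p_3/q_3
i=0: a=18 ⇒ p=18, q=1
…
i=2: a=17 ⇒ p=341, q=18
i=3: a=1 ⇒ p=360, q=19
fundamental: x₁=360, y₁=19  (since 129600 − 359·361 = 1)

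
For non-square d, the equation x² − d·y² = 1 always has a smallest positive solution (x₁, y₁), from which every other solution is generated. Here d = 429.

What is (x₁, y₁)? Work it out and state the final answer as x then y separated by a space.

d=429: √d = [20; 1,2,2,9,1,12,1,9,2,2,1,40] (ℓ=12, even), read p_11/q_11
k=0  a_k=20  p_k/q_k = 20/1
k=1  a_k=1  p_k/q_k = 21/1
k=2  a_k=2  p_k/q_k = 62/3
k=3  a_k=2  p_k/q_k = 145/7
k=4  a_k=9  p_k/q_k = 1367/66
…
k=6  a_k=12  p_k/q_k = 19511/942
…
k=8  a_k=9  p_k/q_k = 208718/10077
…
k=10  a_k=2  p_k/q_k = 1085636/52415
k=11  a_k=1  p_k/q_k = 1524095/73584
fundamental: x₁=1524095, y₁=73584  (since 2322865569025 − 429·5414605056 = 1)

1524095 73584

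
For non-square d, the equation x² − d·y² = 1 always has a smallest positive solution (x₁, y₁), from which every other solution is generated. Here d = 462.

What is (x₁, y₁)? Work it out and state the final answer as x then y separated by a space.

43 2

[21; 2,42] for √462; ℓ=2 ⇒ convergent index 1
k=0  a_k=21  p_k/q_k = 21/1
k=1  a_k=2  p_k/q_k = 43/2
fundamental: x₁=43, y₁=2  (since 1849 − 462·4 = 1)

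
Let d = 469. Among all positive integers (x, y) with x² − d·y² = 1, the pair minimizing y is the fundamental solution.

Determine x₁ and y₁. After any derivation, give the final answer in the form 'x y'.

137215 6336

[21; 1,1,1,10,6,10,1,1,1,42] for √469; ℓ=10 ⇒ convergent index 9
a_0=21:  p_0=21·1+0=21,  q_0=21·0+1=1
…
a_3=1:  p_3=1·43+22=65,  q_3=1·2+1=3
a_4=10:  p_4=10·65+43=693,  q_4=10·3+2=32
a_5=6:  p_5=6·693+65=4223,  q_5=6·32+3=195
a_6=10:  p_6=10·4223+693=42923,  q_6=10·195+32=1982
a_7=1:  p_7=1·42923+4223=47146,  q_7=1·1982+195=2177
a_8=1:  p_8=1·47146+42923=90069,  q_8=1·2177+1982=4159
a_9=1:  p_9=1·90069+47146=137215,  q_9=1·4159+2177=6336
fundamental: x₁=137215, y₁=6336  (since 18827956225 − 469·40144896 = 1)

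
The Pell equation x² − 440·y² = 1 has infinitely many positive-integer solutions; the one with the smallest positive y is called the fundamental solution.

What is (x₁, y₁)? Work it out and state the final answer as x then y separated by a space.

21 1

√440 = [20; 1,40, …], period ℓ=2 (even) → k=1
i=0: a=20 ⇒ p=20, q=1
i=1: a=1 ⇒ p=21, q=1
→ (21, 1).  Check: 21²=441, 440·1²=440, difference 1.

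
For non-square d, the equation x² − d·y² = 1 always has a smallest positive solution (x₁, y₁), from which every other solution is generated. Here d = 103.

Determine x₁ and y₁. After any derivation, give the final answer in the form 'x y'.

d=103: √d = [10; 6,1,2,1,1,9,1,1,2,1,6,20] (ℓ=12, even), read p_11/q_11
a_0=10:  p_0=10·1+0=10,  q_0=10·0+1=1
a_1=6:  p_1=6·10+1=61,  q_1=6·1+0=6
a_2=1:  p_2=1·61+10=71,  q_2=1·6+1=7
…
a_8=1:  p_8=1·5044+4567=9611,  q_8=1·497+450=947
…
a_10=1:  p_10=1·24266+9611=33877,  q_10=1·2391+947=3338
a_11=6:  p_11=6·33877+24266=227528,  q_11=6·3338+2391=22419
fundamental: x₁=227528, y₁=22419  (since 51768990784 − 103·502611561 = 1)

227528 22419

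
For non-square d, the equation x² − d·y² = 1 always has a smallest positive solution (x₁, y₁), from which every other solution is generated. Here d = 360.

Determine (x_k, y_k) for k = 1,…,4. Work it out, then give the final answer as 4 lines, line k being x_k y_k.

[18; 1,36] for √360; ℓ=2 ⇒ convergent index 1
k=0  a_k=18  p_k/q_k = 18/1
k=1  a_k=1  p_k/q_k = 19/1
→ (19, 1).  Check: 19²=361, 360·1²=360, difference 1.
(x_2, y_2) = (19·19 + 360·1·1, 19·1 + 1·19) = (721, 38)
(x_3, y_3) = (19·721 + 360·1·38, 19·38 + 1·721) = (27379, 1443)
(x_4, y_4) = (19·27379 + 360·1·1443, 19·1443 + 1·27379) = (1039681, 54796)

19 1
721 38
27379 1443
1039681 54796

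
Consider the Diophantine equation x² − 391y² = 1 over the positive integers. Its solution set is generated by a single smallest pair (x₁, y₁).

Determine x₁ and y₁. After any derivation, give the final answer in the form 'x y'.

7338680 371133

√391 → a₀=19, period (1,3,2,2,1,…,3,1,38); ℓ=16 even so k=15
i=0: a=19 ⇒ p=19, q=1
i=1: a=1 ⇒ p=20, q=1
i=2: a=3 ⇒ p=79, q=4
i=3: a=2 ⇒ p=178, q=9
…
i=7: a=2 ⇒ p=2709, q=137
i=8: a=19 ⇒ p=52519, q=2656
i=9: a=2 ⇒ p=107747, q=5449
i=10: a=1 ⇒ p=160266, q=8105
i=11: a=1 ⇒ p=268013, q=13554
i=12: a=2 ⇒ p=696292, q=35213
i=13: a=2 ⇒ p=1660597, q=83980
i=14: a=3 ⇒ p=5678083, q=287153
i=15: a=1 ⇒ p=7338680, q=371133
→ (7338680, 371133).  Check: 7338680²=53856224142400, 391·371133²=53856224142399, difference 1.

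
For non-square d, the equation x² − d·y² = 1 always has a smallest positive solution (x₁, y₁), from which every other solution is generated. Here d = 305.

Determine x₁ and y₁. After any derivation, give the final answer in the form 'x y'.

√305 → a₀=17, period (2,6,2,34); ℓ=4 even so k=3
i=0: a=17 ⇒ p=17, q=1
i=1: a=2 ⇒ p=35, q=2
i=2: a=6 ⇒ p=227, q=13
i=3: a=2 ⇒ p=489, q=28
→ (489, 28).  Check: 489²=239121, 305·28²=239120, difference 1.

489 28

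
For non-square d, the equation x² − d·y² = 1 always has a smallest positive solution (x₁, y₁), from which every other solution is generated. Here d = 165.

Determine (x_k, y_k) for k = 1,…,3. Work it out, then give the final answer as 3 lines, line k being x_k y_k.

1079 84
2328481 181272
5024860919 391184892

d=165: √d = [12; 1,5,2,5,1,24] (ℓ=6, even), read p_5/q_5
i=0: a=12 ⇒ p=12, q=1
i=1: a=1 ⇒ p=13, q=1
…
i=3: a=2 ⇒ p=167, q=13
i=4: a=5 ⇒ p=912, q=71
i=5: a=1 ⇒ p=1079, q=84
fundamental: x₁=1079, y₁=84  (since 1164241 − 165·7056 = 1)
(1079+84√165)^2 = 2328481 + 181272√165
(1079+84√165)^3 = 5024860919 + 391184892√165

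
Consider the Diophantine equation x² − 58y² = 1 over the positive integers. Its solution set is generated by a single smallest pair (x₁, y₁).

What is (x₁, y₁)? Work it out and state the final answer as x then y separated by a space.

19603 2574

√58 → a₀=7, period (1,1,1,1,1,1,14); ℓ=7 odd so k=13
i=0: a=7 ⇒ p=7, q=1
i=1: a=1 ⇒ p=8, q=1
i=2: a=1 ⇒ p=15, q=2
i=3: a=1 ⇒ p=23, q=3
i=4: a=1 ⇒ p=38, q=5
i=5: a=1 ⇒ p=61, q=8
i=6: a=1 ⇒ p=99, q=13
…
i=8: a=1 ⇒ p=1546, q=203
…
i=11: a=1 ⇒ p=7532, q=989
i=12: a=1 ⇒ p=12071, q=1585
i=13: a=1 ⇒ p=19603, q=2574
fundamental: x₁=19603, y₁=2574  (since 384277609 − 58·6625476 = 1)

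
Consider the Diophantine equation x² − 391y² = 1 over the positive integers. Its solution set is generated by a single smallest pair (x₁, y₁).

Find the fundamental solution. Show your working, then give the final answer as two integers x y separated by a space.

7338680 371133

d=391: √d = [19; 1,3,2,2,1,…,3,1,38] (ℓ=16, even), read p_15/q_15
i=0: a=19 ⇒ p=19, q=1
i=1: a=1 ⇒ p=20, q=1
i=2: a=3 ⇒ p=79, q=4
i=3: a=2 ⇒ p=178, q=9
i=4: a=2 ⇒ p=435, q=22
…
i=7: a=2 ⇒ p=2709, q=137
i=8: a=19 ⇒ p=52519, q=2656
i=9: a=2 ⇒ p=107747, q=5449
…
i=11: a=1 ⇒ p=268013, q=13554
…
i=13: a=2 ⇒ p=1660597, q=83980
i=14: a=3 ⇒ p=5678083, q=287153
i=15: a=1 ⇒ p=7338680, q=371133
fundamental: x₁=7338680, y₁=371133  (since 53856224142400 − 391·137739703689 = 1)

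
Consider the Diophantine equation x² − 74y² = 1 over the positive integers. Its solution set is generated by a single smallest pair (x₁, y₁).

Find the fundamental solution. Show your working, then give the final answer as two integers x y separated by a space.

3699 430

d=74: √d = [8; 1,1,1,1,16] (ℓ=5, odd), read p_9/q_9
i=0: a=8 ⇒ p=8, q=1
…
i=3: a=1 ⇒ p=26, q=3
…
i=5: a=16 ⇒ p=714, q=83
…
i=8: a=1 ⇒ p=2228, q=259
i=9: a=1 ⇒ p=3699, q=430
(x₁, y₁) = (3699, 430);  3699² − 74·430² = 1 ✓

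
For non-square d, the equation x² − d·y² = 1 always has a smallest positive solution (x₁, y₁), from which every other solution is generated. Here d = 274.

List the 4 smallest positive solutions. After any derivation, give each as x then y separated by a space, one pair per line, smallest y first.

√274 = [16; 1,1,4,4,1,1,32, …], period ℓ=7 (odd) → k=13
step 0: (16, 1)  from 16·(1,0) + (0,1)
…
step 3: (149, 9)  from 4·(33,2) + (17,1)
…
step 7: (45802, 2767)  from 32·(1407,85) + (778,47)
…
step 12: (2189276, 132259)  from 1·(1770023,106931) + (419253,25328)
step 13: (3959299, 239190)  from 1·(2189276,132259) + (1770023,106931)
→ (3959299, 239190).  Check: 3959299²=15676048571401, 274·239190²=15676048571400, difference 1.
n=2: (3959299,239190)∘(3959299,239190) = (3959299·3959299+274·239190·239190, 3959299·239190+239190·3959299) = (31352097142801,1894049455620)
n=3: (31352097142801,1894049455620)∘(3959299,239190) = (3959299·31352097142801+274·239190·1894049455620, 3959299·1894049455620+239190·31352097142801) = (248264653730785753699,14998216231173381570)
n=4: (248264653730785753699,14998216231173381570)∘(3959299,239190) = (3959299·248264653730785753699+274·239190·14998216231173381570, 3959299·14998216231173381570+239190·248264653730785753699) = (1965907990503261255572251201,118764845051735182903983240)

3959299 239190
31352097142801 1894049455620
248264653730785753699 14998216231173381570
1965907990503261255572251201 118764845051735182903983240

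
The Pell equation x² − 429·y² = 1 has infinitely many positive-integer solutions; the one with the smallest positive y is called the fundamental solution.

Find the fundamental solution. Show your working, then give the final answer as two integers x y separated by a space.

√429 = [20; 1,2,2,9,1,12,1,9,2,2,1,40, …], period ℓ=12 (even) → k=11
i=0: a=20 ⇒ p=20, q=1
i=1: a=1 ⇒ p=21, q=1
i=2: a=2 ⇒ p=62, q=3
…
i=4: a=9 ⇒ p=1367, q=66
i=5: a=1 ⇒ p=1512, q=73
i=6: a=12 ⇒ p=19511, q=942
i=7: a=1 ⇒ p=21023, q=1015
i=8: a=9 ⇒ p=208718, q=10077
i=9: a=2 ⇒ p=438459, q=21169
i=10: a=2 ⇒ p=1085636, q=52415
i=11: a=1 ⇒ p=1524095, q=73584
fundamental: x₁=1524095, y₁=73584  (since 2322865569025 − 429·5414605056 = 1)

1524095 73584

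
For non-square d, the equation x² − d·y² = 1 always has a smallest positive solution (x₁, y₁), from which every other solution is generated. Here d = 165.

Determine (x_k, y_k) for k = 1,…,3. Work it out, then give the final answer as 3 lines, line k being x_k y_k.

d=165: √d = [12; 1,5,2,5,1,24] (ℓ=6, even), read p_5/q_5
i=0: a=12 ⇒ p=12, q=1
i=1: a=1 ⇒ p=13, q=1
i=2: a=5 ⇒ p=77, q=6
i=3: a=2 ⇒ p=167, q=13
i=4: a=5 ⇒ p=912, q=71
i=5: a=1 ⇒ p=1079, q=84
fundamental: x₁=1079, y₁=84  (since 1164241 − 165·7056 = 1)
(x_2, y_2) = (1079·1079 + 165·84·84, 1079·84 + 84·1079) = (2328481, 181272)
(x_3, y_3) = (1079·2328481 + 165·84·181272, 1079·181272 + 84·2328481) = (5024860919, 391184892)

1079 84
2328481 181272
5024860919 391184892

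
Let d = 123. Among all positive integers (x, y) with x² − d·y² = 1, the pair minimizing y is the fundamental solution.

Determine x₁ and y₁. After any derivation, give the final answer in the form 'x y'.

122 11

[11; 11,22] for √123; ℓ=2 ⇒ convergent index 1
step 0: (11, 1)  from 11·(1,0) + (0,1)
step 1: (122, 11)  from 11·(11,1) + (1,0)
fundamental: x₁=122, y₁=11  (since 14884 − 123·121 = 1)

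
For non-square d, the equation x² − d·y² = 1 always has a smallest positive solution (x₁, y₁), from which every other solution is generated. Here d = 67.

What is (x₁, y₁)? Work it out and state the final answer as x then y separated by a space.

[8; 5,2,1,1,7,1,1,2,5,16] for √67; ℓ=10 ⇒ convergent index 9
k=0  a_k=8  p_k/q_k = 8/1
k=1  a_k=5  p_k/q_k = 41/5
…
k=5  a_k=7  p_k/q_k = 1678/205
…
k=8  a_k=2  p_k/q_k = 9053/1106
k=9  a_k=5  p_k/q_k = 48842/5967
fundamental: x₁=48842, y₁=5967  (since 2385540964 − 67·35605089 = 1)

48842 5967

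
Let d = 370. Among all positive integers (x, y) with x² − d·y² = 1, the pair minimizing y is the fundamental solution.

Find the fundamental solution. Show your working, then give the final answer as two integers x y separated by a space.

213859 11118

√370 → a₀=19, period (4,4,38); ℓ=3 odd so k=5
a_0=19:  p_0=19·1+0=19,  q_0=19·0+1=1
a_1=4:  p_1=4·19+1=77,  q_1=4·1+0=4
…
a_4=4:  p_4=4·12503+327=50339,  q_4=4·650+17=2617
a_5=4:  p_5=4·50339+12503=213859,  q_5=4·2617+650=11118
fundamental: x₁=213859, y₁=11118  (since 45735671881 − 370·123609924 = 1)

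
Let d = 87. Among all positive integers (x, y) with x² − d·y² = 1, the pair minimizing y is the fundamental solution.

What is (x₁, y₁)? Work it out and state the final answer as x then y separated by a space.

28 3

√87 = [9; 3,18, …], period ℓ=2 (even) → k=1
i=0: a=9 ⇒ p=9, q=1
i=1: a=3 ⇒ p=28, q=3
fundamental: x₁=28, y₁=3  (since 784 − 87·9 = 1)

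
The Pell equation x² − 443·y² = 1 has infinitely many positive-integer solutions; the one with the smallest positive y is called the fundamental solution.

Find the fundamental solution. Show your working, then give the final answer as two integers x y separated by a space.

442 21

[21; 21,42] for √443; ℓ=2 ⇒ convergent index 1
step 0: (21, 1)  from 21·(1,0) + (0,1)
step 1: (442, 21)  from 21·(21,1) + (1,0)
(x₁, y₁) = (442, 21);  442² − 443·21² = 1 ✓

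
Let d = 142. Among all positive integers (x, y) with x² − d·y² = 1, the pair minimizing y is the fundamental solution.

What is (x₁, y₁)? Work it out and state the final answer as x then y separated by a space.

√142 = [11; 1,10,1,22, …], period ℓ=4 (even) → k=3
step 0: (11, 1)  from 11·(1,0) + (0,1)
step 1: (12, 1)  from 1·(11,1) + (1,0)
step 2: (131, 11)  from 10·(12,1) + (11,1)
step 3: (143, 12)  from 1·(131,11) + (12,1)
(x₁, y₁) = (143, 12);  143² − 142·12² = 1 ✓

143 12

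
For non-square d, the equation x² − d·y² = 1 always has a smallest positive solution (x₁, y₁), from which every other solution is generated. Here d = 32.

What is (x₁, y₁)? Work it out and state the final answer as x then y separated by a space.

17 3

d=32: √d = [5; 1,1,1,10] (ℓ=4, even), read p_3/q_3
k=0  a_k=5  p_k/q_k = 5/1
k=1  a_k=1  p_k/q_k = 6/1
k=2  a_k=1  p_k/q_k = 11/2
k=3  a_k=1  p_k/q_k = 17/3
fundamental: x₁=17, y₁=3  (since 289 − 32·9 = 1)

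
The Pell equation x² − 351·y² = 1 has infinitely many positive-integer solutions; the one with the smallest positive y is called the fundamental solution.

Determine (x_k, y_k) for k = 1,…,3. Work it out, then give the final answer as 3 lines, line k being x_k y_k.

√351 → a₀=18, period (1,2,1,3,2,2,2,3,1,2,1,36); ℓ=12 even so k=11
step 0: (18, 1)  from 18·(1,0) + (0,1)
step 1: (19, 1)  from 1·(18,1) + (1,0)
…
step 3: (75, 4)  from 1·(56,3) + (19,1)
step 4: (281, 15)  from 3·(75,4) + (56,3)
…
step 9: (16543, 883)  from 1·(12796,683) + (3747,200)
step 10: (45882, 2449)  from 2·(16543,883) + (12796,683)
step 11: (62425, 3332)  from 1·(45882,2449) + (16543,883)
fundamental: x₁=62425, y₁=3332  (since 3896880625 − 351·11102224 = 1)
k=2:  x_2 = 62425·62425+351·3332·3332 = 7793761249,  y_2 = 62425·3332+3332·62425 = 416000200
k=3:  x_3 = 62425·7793761249+351·3332·416000200 = 973051091875225,  y_3 = 62425·416000200+3332·7793761249 = 51937624966668

62425 3332
7793761249 416000200
973051091875225 51937624966668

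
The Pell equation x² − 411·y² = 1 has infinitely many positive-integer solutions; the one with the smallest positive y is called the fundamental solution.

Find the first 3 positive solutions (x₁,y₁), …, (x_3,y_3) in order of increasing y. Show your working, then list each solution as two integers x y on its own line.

√411 = [20; 3,1,1,1,19,1,1,1,3,40, …], period ℓ=10 (even) → k=9
a_0=20:  p_0=20·1+0=20,  q_0=20·0+1=1
a_1=3:  p_1=3·20+1=61,  q_1=3·1+0=3
a_2=1:  p_2=1·61+20=81,  q_2=1·3+1=4
a_3=1:  p_3=1·81+61=142,  q_3=1·4+3=7
a_4=1:  p_4=1·142+81=223,  q_4=1·7+4=11
a_5=19:  p_5=19·223+142=4379,  q_5=19·11+7=216
a_6=1:  p_6=1·4379+223=4602,  q_6=1·216+11=227
a_7=1:  p_7=1·4602+4379=8981,  q_7=1·227+216=443
a_8=1:  p_8=1·8981+4602=13583,  q_8=1·443+227=670
a_9=3:  p_9=3·13583+8981=49730,  q_9=3·670+443=2453
fundamental: x₁=49730, y₁=2453  (since 2473072900 − 411·6017209 = 1)
(49730+2453√411)^2 = 4946145799 + 243975380√411
(49730+2453√411)^3 = 491943661118810 + 24265791292347√411

49730 2453
4946145799 243975380
491943661118810 24265791292347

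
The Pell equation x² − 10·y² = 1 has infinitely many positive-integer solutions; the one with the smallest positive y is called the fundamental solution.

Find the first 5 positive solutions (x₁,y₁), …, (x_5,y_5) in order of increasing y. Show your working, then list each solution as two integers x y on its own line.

19 6
721 228
27379 8658
1039681 328776
39480499 12484830

√10 = [3; 6, …], period ℓ=1 (odd) → k=1
a_0=3:  p_0=3·1+0=3,  q_0=3·0+1=1
a_1=6:  p_1=6·3+1=19,  q_1=6·1+0=6
→ (19, 6).  Check: 19²=361, 10·6²=360, difference 1.
k=2:  x_2 = 19·19+10·6·6 = 721,  y_2 = 19·6+6·19 = 228
k=3:  x_3 = 19·721+10·6·228 = 27379,  y_3 = 19·228+6·721 = 8658
k=4:  x_4 = 19·27379+10·6·8658 = 1039681,  y_4 = 19·8658+6·27379 = 328776
k=5:  x_5 = 19·1039681+10·6·328776 = 39480499,  y_5 = 19·328776+6·1039681 = 12484830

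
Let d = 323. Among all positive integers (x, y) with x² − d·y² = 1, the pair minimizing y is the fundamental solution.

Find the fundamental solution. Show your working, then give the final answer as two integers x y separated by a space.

18 1

d=323: √d = [17; 1,34] (ℓ=2, even), read p_1/q_1
k=0  a_k=17  p_k/q_k = 17/1
k=1  a_k=1  p_k/q_k = 18/1
→ (18, 1).  Check: 18²=324, 323·1²=323, difference 1.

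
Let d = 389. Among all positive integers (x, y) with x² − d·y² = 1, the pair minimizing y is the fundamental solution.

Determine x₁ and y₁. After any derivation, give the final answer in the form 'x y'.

√389 → a₀=19, period (1,2,1,1,1,1,2,1,38); ℓ=9 odd so k=17
a_0=19:  p_0=19·1+0=19,  q_0=19·0+1=1
…
a_5=1:  p_5=1·138+79=217,  q_5=1·7+4=11
a_6=1:  p_6=1·217+138=355,  q_6=1·11+7=18
…
a_10=1:  p_10=1·49643+1282=50925,  q_10=1·2517+65=2582
…
a_16=2:  p_16=2·910240+556329=2376809,  q_16=2·46151+28207=120509
a_17=1:  p_17=1·2376809+910240=3287049,  q_17=1·120509+46151=166660
→ (3287049, 166660).  Check: 3287049²=10804691128401, 389·166660²=10804691128400, difference 1.

3287049 166660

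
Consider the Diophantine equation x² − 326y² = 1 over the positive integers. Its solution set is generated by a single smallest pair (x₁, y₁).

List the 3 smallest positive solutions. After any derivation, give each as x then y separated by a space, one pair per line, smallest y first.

325 18
211249 11700
137311525 7604982

√326 = [18; 18,36, …], period ℓ=2 (even) → k=1
a_0=18:  p_0=18·1+0=18,  q_0=18·0+1=1
a_1=18:  p_1=18·18+1=325,  q_1=18·1+0=18
→ (325, 18).  Check: 325²=105625, 326·18²=105624, difference 1.
k=2:  x_2 = 325·325+326·18·18 = 211249,  y_2 = 325·18+18·325 = 11700
k=3:  x_3 = 325·211249+326·18·11700 = 137311525,  y_3 = 325·11700+18·211249 = 7604982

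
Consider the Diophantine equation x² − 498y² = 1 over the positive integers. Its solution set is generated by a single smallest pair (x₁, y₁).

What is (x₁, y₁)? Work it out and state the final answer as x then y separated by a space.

√498 = [22; 3,6,22,6,3,44, …], period ℓ=6 (even) → k=5
i=0: a=22 ⇒ p=22, q=1
i=1: a=3 ⇒ p=67, q=3
i=2: a=6 ⇒ p=424, q=19
i=3: a=22 ⇒ p=9395, q=421
i=4: a=6 ⇒ p=56794, q=2545
i=5: a=3 ⇒ p=179777, q=8056
(x₁, y₁) = (179777, 8056);  179777² − 498·8056² = 1 ✓

179777 8056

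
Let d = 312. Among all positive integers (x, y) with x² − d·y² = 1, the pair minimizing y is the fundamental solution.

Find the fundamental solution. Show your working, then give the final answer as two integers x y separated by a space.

53 3

√312 = [17; 1,1,1,34, …], period ℓ=4 (even) → k=3
step 0: (17, 1)  from 17·(1,0) + (0,1)
step 1: (18, 1)  from 1·(17,1) + (1,0)
step 2: (35, 2)  from 1·(18,1) + (17,1)
step 3: (53, 3)  from 1·(35,2) + (18,1)
→ (53, 3).  Check: 53²=2809, 312·3²=2808, difference 1.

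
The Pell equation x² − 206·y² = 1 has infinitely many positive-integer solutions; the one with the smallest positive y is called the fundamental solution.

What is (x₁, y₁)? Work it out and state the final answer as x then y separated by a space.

[14; 2,1,5,14,5,1,2,28] for √206; ℓ=8 ⇒ convergent index 7
k=0  a_k=14  p_k/q_k = 14/1
k=1  a_k=2  p_k/q_k = 29/2
k=2  a_k=1  p_k/q_k = 43/3
k=3  a_k=5  p_k/q_k = 244/17
k=4  a_k=14  p_k/q_k = 3459/241
k=5  a_k=5  p_k/q_k = 17539/1222
k=6  a_k=1  p_k/q_k = 20998/1463
k=7  a_k=2  p_k/q_k = 59535/4148
fundamental: x₁=59535, y₁=4148  (since 3544416225 − 206·17205904 = 1)

59535 4148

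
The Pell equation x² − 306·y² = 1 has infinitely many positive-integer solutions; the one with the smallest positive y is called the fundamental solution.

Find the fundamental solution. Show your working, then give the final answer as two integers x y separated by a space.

35 2

[17; 2,34] for √306; ℓ=2 ⇒ convergent index 1
i=0: a=17 ⇒ p=17, q=1
i=1: a=2 ⇒ p=35, q=2
→ (35, 2).  Check: 35²=1225, 306·2²=1224, difference 1.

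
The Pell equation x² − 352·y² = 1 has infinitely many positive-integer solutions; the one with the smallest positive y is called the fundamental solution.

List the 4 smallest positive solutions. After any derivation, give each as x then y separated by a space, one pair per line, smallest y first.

77617 4137
12048797377 642203058
1870383011943601 99691749501435
290347036464004160257 15475549041463557732

√352 = [18; 1,3,5,9,5,3,1,36, …], period ℓ=8 (even) → k=7
a_0=18:  p_0=18·1+0=18,  q_0=18·0+1=1
a_1=1:  p_1=1·18+1=19,  q_1=1·1+0=1
…
a_3=5:  p_3=5·75+19=394,  q_3=5·4+1=21
a_4=9:  p_4=9·394+75=3621,  q_4=9·21+4=193
…
a_6=3:  p_6=3·18499+3621=59118,  q_6=3·986+193=3151
a_7=1:  p_7=1·59118+18499=77617,  q_7=1·3151+986=4137
(x₁, y₁) = (77617, 4137);  77617² − 352·4137² = 1 ✓
(77617+4137√352)^2 = 12048797377 + 642203058√352
(77617+4137√352)^3 = 1870383011943601 + 99691749501435√352
(77617+4137√352)^4 = 290347036464004160257 + 15475549041463557732√352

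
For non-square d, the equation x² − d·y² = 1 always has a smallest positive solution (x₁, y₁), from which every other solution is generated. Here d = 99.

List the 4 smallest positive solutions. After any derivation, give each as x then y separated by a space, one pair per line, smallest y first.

d=99: √d = [9; 1,18] (ℓ=2, even), read p_1/q_1
step 0: (9, 1)  from 9·(1,0) + (0,1)
step 1: (10, 1)  from 1·(9,1) + (1,0)
(x₁, y₁) = (10, 1);  10² − 99·1² = 1 ✓
(10+1√99)^2 = 199 + 20√99
(10+1√99)^3 = 3970 + 399√99
(10+1√99)^4 = 79201 + 7960√99

10 1
199 20
3970 399
79201 7960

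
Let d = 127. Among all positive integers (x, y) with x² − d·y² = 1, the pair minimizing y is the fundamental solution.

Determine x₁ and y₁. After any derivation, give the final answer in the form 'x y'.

d=127: √d = [11; 3,1,2,2,7,11,7,2,2,1,3,22] (ℓ=12, even), read p_11/q_11
k=0  a_k=11  p_k/q_k = 11/1
k=1  a_k=3  p_k/q_k = 34/3
…
k=3  a_k=2  p_k/q_k = 124/11
k=4  a_k=2  p_k/q_k = 293/26
k=5  a_k=7  p_k/q_k = 2175/193
k=6  a_k=11  p_k/q_k = 24218/2149
k=7  a_k=7  p_k/q_k = 171701/15236
k=8  a_k=2  p_k/q_k = 367620/32621
k=9  a_k=2  p_k/q_k = 906941/80478
k=10  a_k=1  p_k/q_k = 1274561/113099
k=11  a_k=3  p_k/q_k = 4730624/419775
→ (4730624, 419775).  Check: 4730624²=22378803429376, 127·419775²=22378803429375, difference 1.

4730624 419775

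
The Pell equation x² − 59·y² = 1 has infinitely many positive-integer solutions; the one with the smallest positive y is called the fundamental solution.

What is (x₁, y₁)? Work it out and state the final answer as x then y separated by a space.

530 69

[7; 1,2,7,2,1,14] for √59; ℓ=6 ⇒ convergent index 5
step 0: (7, 1)  from 7·(1,0) + (0,1)
step 1: (8, 1)  from 1·(7,1) + (1,0)
…
step 4: (361, 47)  from 2·(169,22) + (23,3)
step 5: (530, 69)  from 1·(361,47) + (169,22)
(x₁, y₁) = (530, 69);  530² − 59·69² = 1 ✓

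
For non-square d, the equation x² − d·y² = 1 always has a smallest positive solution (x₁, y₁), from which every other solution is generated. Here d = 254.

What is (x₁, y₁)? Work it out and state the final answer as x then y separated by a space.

255 16

[15; 1,14,1,30] for √254; ℓ=4 ⇒ convergent index 3
i=0: a=15 ⇒ p=15, q=1
i=1: a=1 ⇒ p=16, q=1
i=2: a=14 ⇒ p=239, q=15
i=3: a=1 ⇒ p=255, q=16
→ (255, 16).  Check: 255²=65025, 254·16²=65024, difference 1.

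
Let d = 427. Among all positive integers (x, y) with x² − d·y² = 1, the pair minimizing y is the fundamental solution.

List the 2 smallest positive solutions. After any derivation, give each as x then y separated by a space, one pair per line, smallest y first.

62 3
7687 372

√427 → a₀=20, period (1,1,1,40); ℓ=4 even so k=3
a_0=20:  p_0=20·1+0=20,  q_0=20·0+1=1
…
a_2=1:  p_2=1·21+20=41,  q_2=1·1+1=2
a_3=1:  p_3=1·41+21=62,  q_3=1·2+1=3
fundamental: x₁=62, y₁=3  (since 3844 − 427·9 = 1)
k=2:  x_2 = 62·62+427·3·3 = 7687,  y_2 = 62·3+3·62 = 372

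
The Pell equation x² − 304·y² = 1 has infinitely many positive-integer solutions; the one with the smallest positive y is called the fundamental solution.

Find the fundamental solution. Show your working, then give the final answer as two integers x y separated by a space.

√304 → a₀=17, period (2,3,2,1,1,1,1,1,2,3,2,34); ℓ=12 even so k=11
i=0: a=17 ⇒ p=17, q=1
i=1: a=2 ⇒ p=35, q=2
…
i=3: a=2 ⇒ p=279, q=16
…
i=5: a=1 ⇒ p=680, q=39
i=6: a=1 ⇒ p=1081, q=62
…
i=8: a=1 ⇒ p=2842, q=163
i=9: a=2 ⇒ p=7445, q=427
i=10: a=3 ⇒ p=25177, q=1444
i=11: a=2 ⇒ p=57799, q=3315
(x₁, y₁) = (57799, 3315);  57799² − 304·3315² = 1 ✓

57799 3315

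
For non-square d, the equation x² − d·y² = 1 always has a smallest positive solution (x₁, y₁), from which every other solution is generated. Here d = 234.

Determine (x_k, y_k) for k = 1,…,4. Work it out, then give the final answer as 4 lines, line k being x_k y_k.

5201 340
54100801 3536680
562756526801 36788545020
5853793337683201 382674441761360

[15; 3,2,1,2,1,2,3,30] for √234; ℓ=8 ⇒ convergent index 7
i=0: a=15 ⇒ p=15, q=1
i=1: a=3 ⇒ p=46, q=3
…
i=6: a=2 ⇒ p=1545, q=101
i=7: a=3 ⇒ p=5201, q=340
(x₁, y₁) = (5201, 340);  5201² − 234·340² = 1 ✓
(5201+340√234)^2 = 54100801 + 3536680√234
(5201+340√234)^3 = 562756526801 + 36788545020√234
(5201+340√234)^4 = 5853793337683201 + 382674441761360√234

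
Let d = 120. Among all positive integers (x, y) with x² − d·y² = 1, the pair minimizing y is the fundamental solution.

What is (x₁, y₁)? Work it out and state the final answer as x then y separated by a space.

11 1

[10; 1,20] for √120; ℓ=2 ⇒ convergent index 1
step 0: (10, 1)  from 10·(1,0) + (0,1)
step 1: (11, 1)  from 1·(10,1) + (1,0)
→ (11, 1).  Check: 11²=121, 120·1²=120, difference 1.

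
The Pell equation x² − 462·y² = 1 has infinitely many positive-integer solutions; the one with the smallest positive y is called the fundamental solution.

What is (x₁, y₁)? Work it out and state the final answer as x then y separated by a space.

43 2

√462 = [21; 2,42, …], period ℓ=2 (even) → k=1
a_0=21:  p_0=21·1+0=21,  q_0=21·0+1=1
a_1=2:  p_1=2·21+1=43,  q_1=2·1+0=2
fundamental: x₁=43, y₁=2  (since 1849 − 462·4 = 1)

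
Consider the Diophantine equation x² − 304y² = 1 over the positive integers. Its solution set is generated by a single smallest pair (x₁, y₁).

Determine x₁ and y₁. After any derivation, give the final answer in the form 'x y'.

57799 3315

d=304: √d = [17; 2,3,2,1,1,1,1,1,2,3,2,34] (ℓ=12, even), read p_11/q_11
i=0: a=17 ⇒ p=17, q=1
…
i=2: a=3 ⇒ p=122, q=7
…
i=5: a=1 ⇒ p=680, q=39
…
i=9: a=2 ⇒ p=7445, q=427
i=10: a=3 ⇒ p=25177, q=1444
i=11: a=2 ⇒ p=57799, q=3315
(x₁, y₁) = (57799, 3315);  57799² − 304·3315² = 1 ✓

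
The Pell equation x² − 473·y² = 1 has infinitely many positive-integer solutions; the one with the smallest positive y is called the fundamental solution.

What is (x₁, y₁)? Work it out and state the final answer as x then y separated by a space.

[21; 1,2,1,42] for √473; ℓ=4 ⇒ convergent index 3
i=0: a=21 ⇒ p=21, q=1
i=1: a=1 ⇒ p=22, q=1
i=2: a=2 ⇒ p=65, q=3
i=3: a=1 ⇒ p=87, q=4
→ (87, 4).  Check: 87²=7569, 473·4²=7568, difference 1.

87 4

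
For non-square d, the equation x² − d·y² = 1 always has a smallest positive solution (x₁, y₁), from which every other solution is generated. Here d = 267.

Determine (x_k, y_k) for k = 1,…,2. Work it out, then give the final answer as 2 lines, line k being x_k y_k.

d=267: √d = [16; 2,1,15,1,2,32] (ℓ=6, even), read p_5/q_5
a_0=16:  p_0=16·1+0=16,  q_0=16·0+1=1
a_1=2:  p_1=2·16+1=33,  q_1=2·1+0=2
…
a_4=1:  p_4=1·768+49=817,  q_4=1·47+3=50
a_5=2:  p_5=2·817+768=2402,  q_5=2·50+47=147
fundamental: x₁=2402, y₁=147  (since 5769604 − 267·21609 = 1)
(2402+147√267)^2 = 11539207 + 706188√267

2402 147
11539207 706188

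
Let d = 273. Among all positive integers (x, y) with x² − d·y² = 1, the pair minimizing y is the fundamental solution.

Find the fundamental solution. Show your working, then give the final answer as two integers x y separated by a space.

727 44

[16; 1,1,10,1,1,32] for √273; ℓ=6 ⇒ convergent index 5
i=0: a=16 ⇒ p=16, q=1
…
i=2: a=1 ⇒ p=33, q=2
…
i=4: a=1 ⇒ p=380, q=23
i=5: a=1 ⇒ p=727, q=44
→ (727, 44).  Check: 727²=528529, 273·44²=528528, difference 1.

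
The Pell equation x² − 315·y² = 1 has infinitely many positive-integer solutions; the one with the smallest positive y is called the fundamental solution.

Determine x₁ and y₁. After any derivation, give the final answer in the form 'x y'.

71 4

[17; 1,2,1,34] for √315; ℓ=4 ⇒ convergent index 3
i=0: a=17 ⇒ p=17, q=1
i=1: a=1 ⇒ p=18, q=1
i=2: a=2 ⇒ p=53, q=3
i=3: a=1 ⇒ p=71, q=4
(x₁, y₁) = (71, 4);  71² − 315·4² = 1 ✓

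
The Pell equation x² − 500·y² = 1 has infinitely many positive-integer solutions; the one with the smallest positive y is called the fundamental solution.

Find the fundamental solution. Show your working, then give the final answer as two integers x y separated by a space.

[22; 2,1,3,2,1,…,1,2,44] for √500; ℓ=14 ⇒ convergent index 13
step 0: (22, 1)  from 22·(1,0) + (0,1)
step 1: (45, 2)  from 2·(22,1) + (1,0)
…
step 4: (559, 25)  from 2·(246,11) + (67,3)
step 5: (805, 36)  from 1·(559,25) + (246,11)
step 6: (1364, 61)  from 1·(805,36) + (559,25)
step 7: (14445, 646)  from 10·(1364,61) + (805,36)
…
step 12: (335522, 15005)  from 1·(259205,11592) + (76317,3413)
step 13: (930249, 41602)  from 2·(335522,15005) + (259205,11592)
fundamental: x₁=930249, y₁=41602  (since 865363202001 − 500·1730726404 = 1)

930249 41602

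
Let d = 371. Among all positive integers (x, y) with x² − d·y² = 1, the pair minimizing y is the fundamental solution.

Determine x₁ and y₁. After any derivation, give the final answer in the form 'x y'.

1695 88

d=371: √d = [19; 3,1,4,1,3,38] (ℓ=6, even), read p_5/q_5
a_0=19:  p_0=19·1+0=19,  q_0=19·0+1=1
…
a_4=1:  p_4=1·366+77=443,  q_4=1·19+4=23
a_5=3:  p_5=3·443+366=1695,  q_5=3·23+19=88
→ (1695, 88).  Check: 1695²=2873025, 371·88²=2873024, difference 1.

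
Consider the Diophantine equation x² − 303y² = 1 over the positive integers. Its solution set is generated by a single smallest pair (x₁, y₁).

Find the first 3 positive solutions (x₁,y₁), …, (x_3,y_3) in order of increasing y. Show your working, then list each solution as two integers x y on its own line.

√303 = [17; 2,2,5,2,2,34, …], period ℓ=6 (even) → k=5
a_0=17:  p_0=17·1+0=17,  q_0=17·0+1=1
a_1=2:  p_1=2·17+1=35,  q_1=2·1+0=2
…
a_3=5:  p_3=5·87+35=470,  q_3=5·5+2=27
a_4=2:  p_4=2·470+87=1027,  q_4=2·27+5=59
a_5=2:  p_5=2·1027+470=2524,  q_5=2·59+27=145
fundamental: x₁=2524, y₁=145  (since 6370576 − 303·21025 = 1)
(2524+145√303)^2 = 12741151 + 731960√303
(2524+145√303)^3 = 64317327724 + 3694933935√303

2524 145
12741151 731960
64317327724 3694933935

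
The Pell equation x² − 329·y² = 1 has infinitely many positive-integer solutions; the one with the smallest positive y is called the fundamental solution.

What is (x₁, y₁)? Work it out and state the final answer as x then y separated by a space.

d=329: √d = [18; 7,4,2,1,1,4,1,1,2,4,7,36] (ℓ=12, even), read p_11/q_11
step 0: (18, 1)  from 18·(1,0) + (0,1)
step 1: (127, 7)  from 7·(18,1) + (1,0)
step 2: (526, 29)  from 4·(127,7) + (18,1)
…
step 5: (2884, 159)  from 1·(1705,94) + (1179,65)
…
step 7: (16125, 889)  from 1·(13241,730) + (2884,159)
…
step 10: (328794, 18127)  from 4·(74857,4127) + (29366,1619)
step 11: (2376415, 131016)  from 7·(328794,18127) + (74857,4127)
fundamental: x₁=2376415, y₁=131016  (since 5647348252225 − 329·17165192256 = 1)

2376415 131016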